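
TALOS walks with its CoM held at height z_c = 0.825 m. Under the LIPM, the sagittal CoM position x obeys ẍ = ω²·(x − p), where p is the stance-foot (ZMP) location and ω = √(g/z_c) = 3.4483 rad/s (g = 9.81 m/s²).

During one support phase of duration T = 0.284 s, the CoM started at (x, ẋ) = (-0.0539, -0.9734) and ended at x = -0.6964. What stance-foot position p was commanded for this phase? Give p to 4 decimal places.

ωT = 3.4483·0.284 = 0.979317; cosh(ωT) = 1.519103, sinh(ωT) = 1.143535
x(T) = p + (x₀−p)·cosh(ωT) + (ẋ₀/ω)·sinh(ωT) ⇒ p·(1 − cosh) = x(T) − x₀·cosh − (ẋ₀/ω)·sinh
numerator   = -0.6964 − (-0.0539)·1.519103 − (-0.9734/3.4483)·1.143535 = -0.291719
denominator = 1 − 1.519103 = -0.519103
p = -0.291719 / -0.519103 = 0.5620

p = 0.5620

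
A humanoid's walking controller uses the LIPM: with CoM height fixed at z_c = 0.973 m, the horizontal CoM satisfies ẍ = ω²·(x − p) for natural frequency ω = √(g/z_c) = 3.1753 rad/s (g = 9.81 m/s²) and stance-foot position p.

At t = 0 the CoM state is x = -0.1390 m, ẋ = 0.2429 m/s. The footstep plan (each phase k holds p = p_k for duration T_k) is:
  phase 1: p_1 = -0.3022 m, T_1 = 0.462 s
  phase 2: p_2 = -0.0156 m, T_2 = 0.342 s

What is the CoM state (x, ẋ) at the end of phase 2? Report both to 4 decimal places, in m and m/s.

phase 1: p=-0.3022, T=0.462, ωT=1.466989, cosh=2.283388, sinh=2.052769; start (x,ẋ)=(-0.139000, 0.242900) → end (x,ẋ)=(0.227479, 1.618398)
phase 2: p=-0.0156, T=0.342, ωT=1.085953, cosh=1.649920, sinh=1.312340; start (x,ẋ)=(0.227479, 1.618398) → end (x,ẋ)=(1.054339, 3.683157)

x = 1.0543, ẋ = 3.6832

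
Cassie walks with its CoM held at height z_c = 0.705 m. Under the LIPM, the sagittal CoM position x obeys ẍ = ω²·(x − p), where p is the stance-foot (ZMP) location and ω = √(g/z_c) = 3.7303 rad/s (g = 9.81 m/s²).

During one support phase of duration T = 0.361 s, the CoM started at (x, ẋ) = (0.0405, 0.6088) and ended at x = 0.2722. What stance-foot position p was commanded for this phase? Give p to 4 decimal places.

p = 0.0983

ωT = 3.7303·0.361 = 1.346638; cosh(ωT) = 2.052297, sinh(ωT) = 1.792183
x(T) = p + (x₀−p)·cosh(ωT) + (ẋ₀/ω)·sinh(ωT) ⇒ p·(1 − cosh) = x(T) − x₀·cosh − (ẋ₀/ω)·sinh
numerator   = 0.2722 − (0.0405)·2.052297 − (0.6088/3.7303)·1.792183 = -0.103410
denominator = 1 − 2.052297 = -1.052297
p = -0.103410 / -1.052297 = 0.0983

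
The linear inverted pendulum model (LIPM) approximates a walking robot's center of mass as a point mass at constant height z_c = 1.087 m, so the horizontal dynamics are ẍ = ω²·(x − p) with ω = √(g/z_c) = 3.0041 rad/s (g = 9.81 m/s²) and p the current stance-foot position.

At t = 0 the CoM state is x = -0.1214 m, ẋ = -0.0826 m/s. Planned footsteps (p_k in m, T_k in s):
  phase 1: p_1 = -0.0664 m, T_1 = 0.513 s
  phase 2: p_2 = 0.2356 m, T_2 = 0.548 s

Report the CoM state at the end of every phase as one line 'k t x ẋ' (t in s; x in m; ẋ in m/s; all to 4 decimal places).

phase 1: p=-0.0664, T=0.513, ωT=1.541103, cosh=2.441942, sinh=2.227797; start (x,ẋ)=(-0.121400, -0.082600) → end (x,ẋ)=(-0.261962, -0.569793)
phase 2: p=0.2356, T=0.548, ωT=1.646247, cosh=2.690123, sinh=2.497351; start (x,ẋ)=(-0.261962, -0.569793) → end (x,ẋ)=(-1.576580, -5.265668)

1 0.5130 -0.2620 -0.5698
2 1.0610 -1.5766 -5.2657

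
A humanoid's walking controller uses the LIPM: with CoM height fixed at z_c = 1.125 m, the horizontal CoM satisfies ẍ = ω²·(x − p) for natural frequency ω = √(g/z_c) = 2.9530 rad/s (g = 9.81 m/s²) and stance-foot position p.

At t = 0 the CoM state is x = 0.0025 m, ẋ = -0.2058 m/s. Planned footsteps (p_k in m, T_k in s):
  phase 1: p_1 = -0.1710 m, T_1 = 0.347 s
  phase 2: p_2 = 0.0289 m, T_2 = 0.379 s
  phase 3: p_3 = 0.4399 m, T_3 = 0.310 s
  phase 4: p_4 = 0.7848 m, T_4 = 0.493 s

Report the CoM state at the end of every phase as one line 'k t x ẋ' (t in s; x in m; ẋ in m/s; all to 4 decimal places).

phase 1: p=-0.1710, T=0.347, ωT=1.024691, cosh=1.572571, sinh=1.213664; start (x,ẋ)=(0.002500, -0.205800) → end (x,ẋ)=(0.017259, 0.298180)
phase 2: p=0.0289, T=0.379, ωT=1.119187, cosh=1.694454, sinh=1.367909; start (x,ẋ)=(0.017259, 0.298180) → end (x,ẋ)=(0.147299, 0.458228)
phase 3: p=0.4399, T=0.310, ωT=0.915430, cosh=1.449097, sinh=1.048752; start (x,ẋ)=(0.147299, 0.458228) → end (x,ẋ)=(0.178632, -0.242159)
phase 4: p=0.7848, T=0.493, ωT=1.455829, cosh=2.260622, sinh=2.027415; start (x,ẋ)=(0.178632, -0.242159) → end (x,ẋ)=(-0.751774, -4.176532)

1 0.3470 0.0173 0.2982
2 0.7260 0.1473 0.4582
3 1.0360 0.1786 -0.2422
4 1.5290 -0.7518 -4.1765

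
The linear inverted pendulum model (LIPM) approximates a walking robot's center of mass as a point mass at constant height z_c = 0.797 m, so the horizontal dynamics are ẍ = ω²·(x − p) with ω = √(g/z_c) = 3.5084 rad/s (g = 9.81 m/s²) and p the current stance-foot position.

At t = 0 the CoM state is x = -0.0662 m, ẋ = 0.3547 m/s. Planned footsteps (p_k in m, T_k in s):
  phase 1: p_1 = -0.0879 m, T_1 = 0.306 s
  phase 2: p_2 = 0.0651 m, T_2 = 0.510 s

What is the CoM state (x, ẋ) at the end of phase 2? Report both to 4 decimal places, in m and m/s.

x = 0.6674, ẋ = 2.2187

phase 1: p=-0.0879, T=0.306, ωT=1.073570, cosh=1.633797, sinh=1.292011; start (x,ẋ)=(-0.066200, 0.354700) → end (x,ẋ)=(0.078176, 0.677871)
phase 2: p=0.0651, T=0.510, ωT=1.789284, cosh=3.076123, sinh=2.909043; start (x,ẋ)=(0.078176, 0.677871) → end (x,ẋ)=(0.667390, 2.218670)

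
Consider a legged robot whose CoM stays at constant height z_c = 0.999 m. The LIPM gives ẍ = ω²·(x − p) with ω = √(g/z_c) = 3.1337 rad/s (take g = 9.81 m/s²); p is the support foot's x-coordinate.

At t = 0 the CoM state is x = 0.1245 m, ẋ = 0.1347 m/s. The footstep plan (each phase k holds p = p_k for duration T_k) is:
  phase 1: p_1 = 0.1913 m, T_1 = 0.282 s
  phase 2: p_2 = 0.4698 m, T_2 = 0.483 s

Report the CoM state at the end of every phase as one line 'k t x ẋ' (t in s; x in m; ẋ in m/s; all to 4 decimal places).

phase 1: p=0.1913, T=0.282, ωT=0.883703, cosh=1.416547, sinh=1.003298; start (x,ẋ)=(0.124500, 0.134700) → end (x,ẋ)=(0.139801, -0.019213)
phase 2: p=0.4698, T=0.483, ωT=1.513577, cosh=2.381537, sinh=2.161416; start (x,ẋ)=(0.139801, -0.019213) → end (x,ẋ)=(-0.329357, -2.280916)

1 0.2820 0.1398 -0.0192
2 0.7650 -0.3294 -2.2809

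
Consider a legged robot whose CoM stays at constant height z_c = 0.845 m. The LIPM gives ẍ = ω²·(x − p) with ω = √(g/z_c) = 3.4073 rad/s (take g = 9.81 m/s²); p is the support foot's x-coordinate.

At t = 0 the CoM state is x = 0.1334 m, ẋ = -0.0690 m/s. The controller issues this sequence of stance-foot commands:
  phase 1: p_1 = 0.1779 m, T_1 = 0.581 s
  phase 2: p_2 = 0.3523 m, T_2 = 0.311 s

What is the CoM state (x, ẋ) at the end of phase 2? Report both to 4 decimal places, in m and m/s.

x = -0.6065, ẋ = -3.0569

phase 1: p=0.1779, T=0.581, ωT=1.979641, cosh=3.689132, sinh=3.551013; start (x,ẋ)=(0.133400, -0.069000) → end (x,ẋ)=(-0.058177, -0.792972)
phase 2: p=0.3523, T=0.311, ωT=1.059670, cosh=1.615995, sinh=1.269425; start (x,ẋ)=(-0.058177, -0.792972) → end (x,ẋ)=(-0.606458, -3.056878)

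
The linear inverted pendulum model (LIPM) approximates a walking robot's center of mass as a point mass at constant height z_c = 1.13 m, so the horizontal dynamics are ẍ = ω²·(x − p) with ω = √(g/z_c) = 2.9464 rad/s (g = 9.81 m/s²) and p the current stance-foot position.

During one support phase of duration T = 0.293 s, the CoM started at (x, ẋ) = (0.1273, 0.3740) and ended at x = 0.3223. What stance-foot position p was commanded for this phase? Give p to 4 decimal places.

ωT = 2.9464·0.293 = 0.863295; cosh(ωT) = 1.396365, sinh(ωT) = 0.974595
x(T) = p + (x₀−p)·cosh(ωT) + (ẋ₀/ω)·sinh(ωT) ⇒ p·(1 − cosh) = x(T) − x₀·cosh − (ẋ₀/ω)·sinh
numerator   = 0.3223 − (0.1273)·1.396365 − (0.3740/2.9464)·0.974595 = 0.020833
denominator = 1 − 1.396365 = -0.396365
p = 0.020833 / -0.396365 = -0.0526

p = -0.0526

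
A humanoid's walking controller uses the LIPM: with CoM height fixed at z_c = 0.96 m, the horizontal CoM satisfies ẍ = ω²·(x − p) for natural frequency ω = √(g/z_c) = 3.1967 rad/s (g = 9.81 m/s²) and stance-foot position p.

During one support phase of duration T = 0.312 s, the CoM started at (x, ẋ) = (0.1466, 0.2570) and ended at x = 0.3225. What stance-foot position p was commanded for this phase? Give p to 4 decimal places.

ωT = 3.1967·0.312 = 0.997370; cosh(ωT) = 1.539996, sinh(ωT) = 1.171148
x(T) = p + (x₀−p)·cosh(ωT) + (ẋ₀/ω)·sinh(ωT) ⇒ p·(1 − cosh) = x(T) − x₀·cosh − (ẋ₀/ω)·sinh
numerator   = 0.3225 − (0.1466)·1.539996 − (0.2570/3.1967)·1.171148 = 0.002582
denominator = 1 − 1.539996 = -0.539996
p = 0.002582 / -0.539996 = -0.0048

p = -0.0048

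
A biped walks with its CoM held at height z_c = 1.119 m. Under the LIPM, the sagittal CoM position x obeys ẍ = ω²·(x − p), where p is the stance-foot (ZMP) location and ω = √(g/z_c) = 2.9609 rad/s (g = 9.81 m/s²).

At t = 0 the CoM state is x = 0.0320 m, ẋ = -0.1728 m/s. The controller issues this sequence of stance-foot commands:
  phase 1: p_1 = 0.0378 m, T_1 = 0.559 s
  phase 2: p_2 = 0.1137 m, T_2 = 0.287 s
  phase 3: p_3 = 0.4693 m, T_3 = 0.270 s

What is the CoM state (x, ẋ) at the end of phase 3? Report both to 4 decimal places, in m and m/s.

x = -1.0835, ẋ = -4.0868

phase 1: p=0.0378, T=0.559, ωT=1.655143, cosh=2.712447, sinh=2.521382; start (x,ẋ)=(0.032000, -0.172800) → end (x,ẋ)=(-0.125082, -0.512011)
phase 2: p=0.1137, T=0.287, ωT=0.849778, cosh=1.383319, sinh=0.955809; start (x,ẋ)=(-0.125082, -0.512011) → end (x,ẋ)=(-0.381894, -1.384040)
phase 3: p=0.4693, T=0.270, ωT=0.799443, cosh=1.336940, sinh=0.887361; start (x,ẋ)=(-0.381894, -1.384040) → end (x,ẋ)=(-1.083482, -4.086795)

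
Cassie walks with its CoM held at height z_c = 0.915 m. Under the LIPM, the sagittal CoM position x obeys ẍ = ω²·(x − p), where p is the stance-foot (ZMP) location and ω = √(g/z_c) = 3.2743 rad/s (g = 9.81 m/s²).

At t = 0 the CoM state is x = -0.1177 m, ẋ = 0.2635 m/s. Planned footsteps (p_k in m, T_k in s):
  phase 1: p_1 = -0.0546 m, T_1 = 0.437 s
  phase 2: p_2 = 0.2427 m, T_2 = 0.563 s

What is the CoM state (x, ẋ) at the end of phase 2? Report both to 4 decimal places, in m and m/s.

phase 1: p=-0.0546, T=0.437, ωT=1.430869, cosh=2.210717, sinh=1.971616; start (x,ẋ)=(-0.117700, 0.263500) → end (x,ẋ)=(-0.035430, 0.175172)
phase 2: p=0.2427, T=0.563, ωT=1.843431, cosh=3.238226, sinh=3.079952; start (x,ẋ)=(-0.035430, 0.175172) → end (x,ẋ)=(-0.493174, -2.237609)

x = -0.4932, ẋ = -2.2376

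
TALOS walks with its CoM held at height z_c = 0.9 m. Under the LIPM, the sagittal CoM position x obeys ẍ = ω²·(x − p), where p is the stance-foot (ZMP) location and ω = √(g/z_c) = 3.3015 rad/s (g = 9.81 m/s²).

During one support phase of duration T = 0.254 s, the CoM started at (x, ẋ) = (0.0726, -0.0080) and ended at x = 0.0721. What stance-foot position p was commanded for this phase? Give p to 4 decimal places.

ωT = 3.3015·0.254 = 0.838581; cosh(ωT) = 1.372703, sinh(ωT) = 0.940379
x(T) = p + (x₀−p)·cosh(ωT) + (ẋ₀/ω)·sinh(ωT) ⇒ p·(1 − cosh) = x(T) − x₀·cosh − (ẋ₀/ω)·sinh
numerator   = 0.0721 − (0.0726)·1.372703 − (-0.0080/3.3015)·0.940379 = -0.025280
denominator = 1 − 1.372703 = -0.372703
p = -0.025280 / -0.372703 = 0.0678

p = 0.0678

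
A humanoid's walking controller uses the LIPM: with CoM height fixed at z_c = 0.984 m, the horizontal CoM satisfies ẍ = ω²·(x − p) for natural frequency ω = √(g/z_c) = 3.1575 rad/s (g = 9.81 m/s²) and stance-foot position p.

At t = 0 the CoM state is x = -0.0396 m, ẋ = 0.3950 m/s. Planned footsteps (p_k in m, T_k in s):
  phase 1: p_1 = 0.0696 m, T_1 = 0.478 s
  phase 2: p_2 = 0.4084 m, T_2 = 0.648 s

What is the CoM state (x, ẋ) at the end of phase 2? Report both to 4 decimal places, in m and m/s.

phase 1: p=0.0696, T=0.478, ωT=1.509285, cosh=2.372282, sinh=2.151214; start (x,ẋ)=(-0.039600, 0.395000) → end (x,ẋ)=(0.079661, 0.195315)
phase 2: p=0.4084, T=0.648, ωT=2.046060, cosh=3.933299, sinh=3.804056; start (x,ẋ)=(0.079661, 0.195315) → end (x,ẋ)=(-0.649318, -3.180348)

x = -0.6493, ẋ = -3.1803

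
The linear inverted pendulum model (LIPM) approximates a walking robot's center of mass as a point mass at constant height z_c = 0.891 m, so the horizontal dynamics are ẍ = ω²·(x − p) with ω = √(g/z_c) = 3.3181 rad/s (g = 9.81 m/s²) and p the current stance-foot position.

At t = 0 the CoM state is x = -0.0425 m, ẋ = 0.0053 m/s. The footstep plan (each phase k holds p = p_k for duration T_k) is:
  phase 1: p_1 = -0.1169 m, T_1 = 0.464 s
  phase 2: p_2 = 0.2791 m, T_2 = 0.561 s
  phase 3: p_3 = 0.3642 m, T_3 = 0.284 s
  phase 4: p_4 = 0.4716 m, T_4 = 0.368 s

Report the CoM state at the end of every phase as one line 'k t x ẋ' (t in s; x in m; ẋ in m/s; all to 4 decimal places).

1 0.4640 0.0681 0.5620
2 1.0250 0.1156 -0.3464
3 1.3090 -0.1168 -1.4096
4 1.6770 -1.2703 -5.6198

phase 1: p=-0.1169, T=0.464, ωT=1.539598, cosh=2.438592, sinh=2.224125; start (x,ẋ)=(-0.042500, 0.005300) → end (x,ẋ)=(0.068084, 0.561987)
phase 2: p=0.2791, T=0.561, ωT=1.861454, cosh=3.294265, sinh=3.138819; start (x,ẋ)=(0.068084, 0.561987) → end (x,ẋ)=(0.115579, -0.346381)
phase 3: p=0.3642, T=0.284, ωT=0.942340, cosh=1.477847, sinh=1.088133; start (x,ẋ)=(0.115579, -0.346381) → end (x,ẋ)=(-0.116816, -1.409554)
phase 4: p=0.4716, T=0.368, ωT=1.221061, cosh=1.842850, sinh=1.547933; start (x,ẋ)=(-0.116816, -1.409554) → end (x,ẋ)=(-1.270336, -5.619816)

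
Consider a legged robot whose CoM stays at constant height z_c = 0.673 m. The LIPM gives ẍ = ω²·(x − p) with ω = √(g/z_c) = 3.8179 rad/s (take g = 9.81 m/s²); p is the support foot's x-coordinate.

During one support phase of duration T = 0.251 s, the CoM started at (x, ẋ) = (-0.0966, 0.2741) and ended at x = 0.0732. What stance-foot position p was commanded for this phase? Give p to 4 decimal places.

p = -0.2782

ωT = 3.8179·0.251 = 0.958293; cosh(ωT) = 1.495394, sinh(ωT) = 1.111847
x(T) = p + (x₀−p)·cosh(ωT) + (ẋ₀/ω)·sinh(ωT) ⇒ p·(1 − cosh) = x(T) − x₀·cosh − (ẋ₀/ω)·sinh
numerator   = 0.0732 − (-0.0966)·1.495394 − (0.2741/3.8179)·1.111847 = 0.137832
denominator = 1 − 1.495394 = -0.495394
p = 0.137832 / -0.495394 = -0.2782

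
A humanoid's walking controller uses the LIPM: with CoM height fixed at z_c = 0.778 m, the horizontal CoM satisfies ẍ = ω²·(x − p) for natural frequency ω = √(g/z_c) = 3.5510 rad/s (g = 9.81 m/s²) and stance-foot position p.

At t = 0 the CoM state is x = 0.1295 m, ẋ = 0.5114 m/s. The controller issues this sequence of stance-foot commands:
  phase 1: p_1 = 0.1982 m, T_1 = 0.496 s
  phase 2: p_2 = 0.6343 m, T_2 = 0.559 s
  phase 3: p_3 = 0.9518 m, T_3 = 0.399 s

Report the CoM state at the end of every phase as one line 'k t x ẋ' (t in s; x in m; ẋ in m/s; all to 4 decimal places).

phase 1: p=0.1982, T=0.496, ωT=1.761296, cosh=2.995899, sinh=2.824077; start (x,ẋ)=(0.129500, 0.511400) → end (x,ẋ)=(0.399093, 0.843159)
phase 2: p=0.6343, T=0.559, ωT=1.985009, cosh=3.708246, sinh=3.570867; start (x,ẋ)=(0.399093, 0.843159) → end (x,ẋ)=(0.609972, 0.144184)
phase 3: p=0.9518, T=0.399, ωT=1.416849, cosh=2.183291, sinh=1.940814; start (x,ẋ)=(0.609972, 0.144184) → end (x,ẋ)=(0.284294, -2.041027)

1 0.4960 0.3991 0.8432
2 1.0550 0.6100 0.1442
3 1.4540 0.2843 -2.0410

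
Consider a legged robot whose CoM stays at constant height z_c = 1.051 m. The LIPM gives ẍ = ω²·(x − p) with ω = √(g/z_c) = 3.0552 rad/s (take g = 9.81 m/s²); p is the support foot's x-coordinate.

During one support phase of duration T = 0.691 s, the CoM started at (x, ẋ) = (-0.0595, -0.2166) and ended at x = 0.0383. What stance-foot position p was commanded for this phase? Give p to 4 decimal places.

ωT = 3.0552·0.691 = 2.111143; cosh(ωT) = 4.189388, sinh(ωT) = 4.068288
x(T) = p + (x₀−p)·cosh(ωT) + (ẋ₀/ω)·sinh(ωT) ⇒ p·(1 − cosh) = x(T) − x₀·cosh − (ẋ₀/ω)·sinh
numerator   = 0.0383 − (-0.0595)·4.189388 − (-0.2166/3.0552)·4.068288 = 0.575992
denominator = 1 − 4.189388 = -3.189388
p = 0.575992 / -3.189388 = -0.1806

p = -0.1806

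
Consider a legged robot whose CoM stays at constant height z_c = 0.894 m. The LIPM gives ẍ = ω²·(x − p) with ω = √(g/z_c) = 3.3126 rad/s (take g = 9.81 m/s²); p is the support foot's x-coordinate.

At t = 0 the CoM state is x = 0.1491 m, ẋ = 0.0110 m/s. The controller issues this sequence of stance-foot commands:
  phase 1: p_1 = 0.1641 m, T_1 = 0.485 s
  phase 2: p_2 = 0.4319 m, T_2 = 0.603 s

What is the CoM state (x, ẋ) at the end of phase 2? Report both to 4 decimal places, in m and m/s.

x = -0.7880, ẋ = -3.9192

phase 1: p=0.1641, T=0.485, ωT=1.606611, cosh=2.593226, sinh=2.392660; start (x,ẋ)=(0.149100, 0.011000) → end (x,ẋ)=(0.133147, -0.090363)
phase 2: p=0.4319, T=0.603, ωT=1.997498, cosh=3.753132, sinh=3.617458; start (x,ẋ)=(0.133147, -0.090363) → end (x,ẋ)=(-0.788040, -3.919162)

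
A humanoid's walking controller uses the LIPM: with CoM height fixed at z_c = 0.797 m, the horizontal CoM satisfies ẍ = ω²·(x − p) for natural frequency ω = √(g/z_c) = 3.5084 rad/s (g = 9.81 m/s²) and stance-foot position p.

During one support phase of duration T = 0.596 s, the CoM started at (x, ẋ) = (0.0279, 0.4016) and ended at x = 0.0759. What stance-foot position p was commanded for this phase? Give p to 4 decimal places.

ωT = 3.5084·0.596 = 2.091006; cosh(ωT) = 4.108309, sinh(ωT) = 3.984747
x(T) = p + (x₀−p)·cosh(ωT) + (ẋ₀/ω)·sinh(ωT) ⇒ p·(1 − cosh) = x(T) − x₀·cosh − (ẋ₀/ω)·sinh
numerator   = 0.0759 − (0.0279)·4.108309 − (0.4016/3.5084)·3.984747 = -0.494848
denominator = 1 − 4.108309 = -3.108309
p = -0.494848 / -3.108309 = 0.1592

p = 0.1592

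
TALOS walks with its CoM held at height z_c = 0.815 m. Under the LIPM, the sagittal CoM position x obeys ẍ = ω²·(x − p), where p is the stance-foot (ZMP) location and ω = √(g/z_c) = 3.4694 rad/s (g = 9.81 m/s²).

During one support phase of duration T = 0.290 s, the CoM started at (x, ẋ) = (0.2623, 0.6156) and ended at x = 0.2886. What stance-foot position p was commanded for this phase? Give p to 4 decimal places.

p = 0.5965

ωT = 3.4694·0.290 = 1.006126; cosh(ωT) = 1.550309, sinh(ωT) = 1.184676
x(T) = p + (x₀−p)·cosh(ωT) + (ẋ₀/ω)·sinh(ωT) ⇒ p·(1 − cosh) = x(T) − x₀·cosh − (ẋ₀/ω)·sinh
numerator   = 0.2886 − (0.2623)·1.550309 − (0.6156/3.4694)·1.184676 = -0.328251
denominator = 1 − 1.550309 = -0.550309
p = -0.328251 / -0.550309 = 0.5965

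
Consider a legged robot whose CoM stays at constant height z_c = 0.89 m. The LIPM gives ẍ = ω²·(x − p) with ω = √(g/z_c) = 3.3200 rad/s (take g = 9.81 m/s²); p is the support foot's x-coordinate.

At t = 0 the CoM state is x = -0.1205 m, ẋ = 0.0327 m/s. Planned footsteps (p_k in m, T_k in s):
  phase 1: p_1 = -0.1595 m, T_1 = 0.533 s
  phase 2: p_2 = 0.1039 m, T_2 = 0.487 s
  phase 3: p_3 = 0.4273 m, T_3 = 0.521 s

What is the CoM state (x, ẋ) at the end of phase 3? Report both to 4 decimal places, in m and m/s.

x = -0.1874, ẋ = -1.8202

phase 1: p=-0.1595, T=0.533, ωT=1.769560, cosh=3.019339, sinh=2.848931; start (x,ẋ)=(-0.120500, 0.032700) → end (x,ẋ)=(-0.013686, 0.467612)
phase 2: p=0.1039, T=0.487, ωT=1.616840, cosh=2.617836, sinh=2.419311; start (x,ẋ)=(-0.013686, 0.467612) → end (x,ẋ)=(0.136833, 0.279672)
phase 3: p=0.4273, T=0.521, ωT=1.729720, cosh=2.908204, sinh=2.730870; start (x,ẋ)=(0.136833, 0.279672) → end (x,ẋ)=(-0.187393, -1.820173)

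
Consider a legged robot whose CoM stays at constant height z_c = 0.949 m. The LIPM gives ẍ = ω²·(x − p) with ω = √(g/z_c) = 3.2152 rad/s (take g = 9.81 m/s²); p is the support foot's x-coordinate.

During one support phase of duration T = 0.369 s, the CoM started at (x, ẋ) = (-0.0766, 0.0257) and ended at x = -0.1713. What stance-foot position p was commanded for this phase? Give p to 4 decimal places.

p = 0.0582

ωT = 3.2152·0.369 = 1.186409; cosh(ωT) = 1.790307, sinh(ωT) = 1.484991
x(T) = p + (x₀−p)·cosh(ωT) + (ẋ₀/ω)·sinh(ωT) ⇒ p·(1 − cosh) = x(T) − x₀·cosh − (ẋ₀/ω)·sinh
numerator   = -0.1713 − (-0.0766)·1.790307 − (0.0257/3.2152)·1.484991 = -0.046032
denominator = 1 − 1.790307 = -0.790307
p = -0.046032 / -0.790307 = 0.0582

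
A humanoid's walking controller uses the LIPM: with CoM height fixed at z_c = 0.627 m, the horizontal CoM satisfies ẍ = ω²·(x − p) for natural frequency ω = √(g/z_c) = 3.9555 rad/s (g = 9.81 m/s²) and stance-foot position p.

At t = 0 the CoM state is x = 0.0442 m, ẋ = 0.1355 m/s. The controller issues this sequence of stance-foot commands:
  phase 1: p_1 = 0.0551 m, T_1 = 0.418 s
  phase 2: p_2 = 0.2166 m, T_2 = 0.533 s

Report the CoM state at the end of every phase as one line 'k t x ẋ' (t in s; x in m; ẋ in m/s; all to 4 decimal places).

1 0.4180 0.1118 0.2584
2 0.9510 0.0438 -0.6019

phase 1: p=0.0551, T=0.418, ωT=1.653399, cosh=2.708053, sinh=2.516655; start (x,ẋ)=(0.044200, 0.135500) → end (x,ẋ)=(0.111793, 0.258436)
phase 2: p=0.2166, T=0.533, ωT=2.108281, cosh=4.177763, sinh=4.056316; start (x,ẋ)=(0.111793, 0.258436) → end (x,ẋ)=(0.043764, -0.601920)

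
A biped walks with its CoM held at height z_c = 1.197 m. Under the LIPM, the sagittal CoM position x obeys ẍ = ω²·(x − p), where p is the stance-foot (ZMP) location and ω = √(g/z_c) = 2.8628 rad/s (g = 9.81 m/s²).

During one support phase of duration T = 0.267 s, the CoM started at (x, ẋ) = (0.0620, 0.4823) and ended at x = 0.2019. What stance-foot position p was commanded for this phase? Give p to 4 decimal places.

p = 0.0678

ωT = 2.8628·0.267 = 0.764368; cosh(ωT) = 1.306632, sinh(ωT) = 0.841004
x(T) = p + (x₀−p)·cosh(ωT) + (ẋ₀/ω)·sinh(ωT) ⇒ p·(1 − cosh) = x(T) − x₀·cosh − (ẋ₀/ω)·sinh
numerator   = 0.2019 − (0.0620)·1.306632 − (0.4823/2.8628)·0.841004 = -0.020796
denominator = 1 − 1.306632 = -0.306632
p = -0.020796 / -0.306632 = 0.0678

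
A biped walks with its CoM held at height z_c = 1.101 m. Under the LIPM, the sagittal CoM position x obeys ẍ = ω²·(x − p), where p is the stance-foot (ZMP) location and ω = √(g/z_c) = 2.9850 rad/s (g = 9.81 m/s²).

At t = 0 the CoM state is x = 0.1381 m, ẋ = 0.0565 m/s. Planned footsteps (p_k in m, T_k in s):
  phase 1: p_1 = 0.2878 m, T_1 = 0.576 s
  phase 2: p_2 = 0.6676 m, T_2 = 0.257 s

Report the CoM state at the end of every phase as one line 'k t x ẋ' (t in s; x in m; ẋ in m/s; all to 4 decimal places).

phase 1: p=0.2878, T=0.576, ωT=1.719360, cosh=2.880068, sinh=2.700887; start (x,ẋ)=(0.138100, 0.056500) → end (x,ẋ)=(-0.092224, -1.044180)
phase 2: p=0.6676, T=0.257, ωT=0.767145, cosh=1.308973, sinh=0.844636; start (x,ẋ)=(-0.092224, -1.044180) → end (x,ẋ)=(-0.622450, -3.282500)

1 0.5760 -0.0922 -1.0442
2 0.8330 -0.6225 -3.2825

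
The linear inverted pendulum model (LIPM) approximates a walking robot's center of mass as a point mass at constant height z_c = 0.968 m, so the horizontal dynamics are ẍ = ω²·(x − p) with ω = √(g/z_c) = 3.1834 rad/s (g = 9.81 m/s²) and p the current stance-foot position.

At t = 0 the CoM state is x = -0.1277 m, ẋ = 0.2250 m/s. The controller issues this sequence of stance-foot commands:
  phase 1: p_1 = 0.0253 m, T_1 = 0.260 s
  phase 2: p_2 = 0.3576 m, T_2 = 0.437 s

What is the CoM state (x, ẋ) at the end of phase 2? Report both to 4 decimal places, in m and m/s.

x = -0.7423, ẋ = -3.1607

phase 1: p=0.0253, T=0.260, ωT=0.827684, cosh=1.362537, sinh=0.925477; start (x,ẋ)=(-0.127700, 0.225000) → end (x,ẋ)=(-0.117756, -0.144192)
phase 2: p=0.3576, T=0.437, ωT=1.391146, cosh=2.134121, sinh=1.885331; start (x,ẋ)=(-0.117756, -0.144192) → end (x,ẋ)=(-0.742264, -3.160699)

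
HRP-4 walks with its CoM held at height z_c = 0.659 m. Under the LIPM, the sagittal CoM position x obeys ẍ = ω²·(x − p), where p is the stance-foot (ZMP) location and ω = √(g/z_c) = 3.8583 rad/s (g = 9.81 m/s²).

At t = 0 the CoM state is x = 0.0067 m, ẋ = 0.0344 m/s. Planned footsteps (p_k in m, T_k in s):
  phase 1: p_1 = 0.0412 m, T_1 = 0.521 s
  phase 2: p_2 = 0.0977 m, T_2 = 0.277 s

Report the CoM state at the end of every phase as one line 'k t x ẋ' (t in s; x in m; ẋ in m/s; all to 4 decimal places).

phase 1: p=0.0412, T=0.521, ωT=2.010174, cosh=3.799292, sinh=3.665326; start (x,ẋ)=(0.006700, 0.034400) → end (x,ẋ)=(-0.057196, -0.357201)
phase 2: p=0.0977, T=0.277, ωT=1.068749, cosh=1.627586, sinh=1.284149; start (x,ẋ)=(-0.057196, -0.357201) → end (x,ẋ)=(-0.273293, -1.348828)

1 0.5210 -0.0572 -0.3572
2 0.7980 -0.2733 -1.3488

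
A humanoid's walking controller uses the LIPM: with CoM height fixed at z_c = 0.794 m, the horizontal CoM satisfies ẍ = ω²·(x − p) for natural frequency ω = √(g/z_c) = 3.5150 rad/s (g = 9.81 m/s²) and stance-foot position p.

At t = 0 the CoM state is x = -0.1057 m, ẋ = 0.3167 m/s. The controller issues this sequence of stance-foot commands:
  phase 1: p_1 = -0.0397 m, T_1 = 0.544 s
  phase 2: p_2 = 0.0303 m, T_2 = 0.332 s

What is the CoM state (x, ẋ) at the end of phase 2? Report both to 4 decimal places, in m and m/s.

phase 1: p=-0.0397, T=0.544, ωT=1.912160, cosh=3.457726, sinh=3.309965; start (x,ẋ)=(-0.105700, 0.316700) → end (x,ẋ)=(0.030317, 0.327183)
phase 2: p=0.0303, T=0.332, ωT=1.166980, cosh=1.761791, sinh=1.450486; start (x,ẋ)=(0.030317, 0.327183) → end (x,ẋ)=(0.165343, 0.576512)

x = 0.1653, ẋ = 0.5765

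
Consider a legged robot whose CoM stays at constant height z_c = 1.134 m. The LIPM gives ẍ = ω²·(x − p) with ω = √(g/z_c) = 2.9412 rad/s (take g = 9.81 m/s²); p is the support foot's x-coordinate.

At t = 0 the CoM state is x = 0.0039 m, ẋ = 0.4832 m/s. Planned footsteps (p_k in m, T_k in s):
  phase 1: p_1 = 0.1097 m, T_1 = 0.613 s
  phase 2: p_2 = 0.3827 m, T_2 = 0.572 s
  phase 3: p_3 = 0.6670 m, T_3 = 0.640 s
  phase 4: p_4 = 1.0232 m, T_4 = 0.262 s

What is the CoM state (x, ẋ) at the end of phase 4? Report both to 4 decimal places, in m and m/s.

x = 1.6513, ẋ = 2.4032

phase 1: p=0.1097, T=0.613, ωT=1.802956, cosh=3.116183, sinh=2.951372; start (x,ẋ)=(0.003900, 0.483200) → end (x,ẋ)=(0.264879, 0.587335)
phase 2: p=0.3827, T=0.572, ωT=1.682366, cosh=2.782101, sinh=2.596167; start (x,ẋ)=(0.264879, 0.587335) → end (x,ẋ)=(0.573344, 0.734361)
phase 3: p=0.6670, T=0.640, ωT=1.882368, cosh=3.360636, sinh=3.208406; start (x,ẋ)=(0.573344, 0.734361) → end (x,ẋ)=(1.153334, 1.584131)
phase 4: p=1.0232, T=0.262, ωT=0.770594, cosh=1.311894, sinh=0.849156; start (x,ẋ)=(1.153334, 1.584131) → end (x,ẋ)=(1.651278, 2.403227)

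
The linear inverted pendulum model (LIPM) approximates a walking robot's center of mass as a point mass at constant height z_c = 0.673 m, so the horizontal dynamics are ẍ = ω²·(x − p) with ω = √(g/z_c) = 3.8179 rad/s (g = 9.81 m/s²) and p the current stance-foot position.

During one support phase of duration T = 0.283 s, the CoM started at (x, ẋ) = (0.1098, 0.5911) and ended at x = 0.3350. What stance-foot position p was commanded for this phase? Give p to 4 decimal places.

ωT = 3.8179·0.283 = 1.080466; cosh(ωT) = 1.642744, sinh(ωT) = 1.303307
x(T) = p + (x₀−p)·cosh(ωT) + (ẋ₀/ω)·sinh(ωT) ⇒ p·(1 − cosh) = x(T) − x₀·cosh − (ẋ₀/ω)·sinh
numerator   = 0.3350 − (0.1098)·1.642744 − (0.5911/3.8179)·1.303307 = -0.047156
denominator = 1 − 1.642744 = -0.642744
p = -0.047156 / -0.642744 = 0.0734

p = 0.0734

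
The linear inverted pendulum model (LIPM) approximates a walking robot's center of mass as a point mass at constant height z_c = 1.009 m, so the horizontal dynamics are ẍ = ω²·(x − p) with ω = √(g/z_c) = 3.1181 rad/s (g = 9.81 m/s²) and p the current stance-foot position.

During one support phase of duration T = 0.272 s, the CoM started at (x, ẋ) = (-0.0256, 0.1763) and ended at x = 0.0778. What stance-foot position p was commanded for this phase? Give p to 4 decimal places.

p = -0.1552

ωT = 3.1181·0.272 = 0.848123; cosh(ωT) = 1.381739, sinh(ωT) = 0.953521
x(T) = p + (x₀−p)·cosh(ωT) + (ẋ₀/ω)·sinh(ωT) ⇒ p·(1 − cosh) = x(T) − x₀·cosh − (ẋ₀/ω)·sinh
numerator   = 0.0778 − (-0.0256)·1.381739 − (0.1763/3.1181)·0.953521 = 0.059260
denominator = 1 − 1.381739 = -0.381739
p = 0.059260 / -0.381739 = -0.1552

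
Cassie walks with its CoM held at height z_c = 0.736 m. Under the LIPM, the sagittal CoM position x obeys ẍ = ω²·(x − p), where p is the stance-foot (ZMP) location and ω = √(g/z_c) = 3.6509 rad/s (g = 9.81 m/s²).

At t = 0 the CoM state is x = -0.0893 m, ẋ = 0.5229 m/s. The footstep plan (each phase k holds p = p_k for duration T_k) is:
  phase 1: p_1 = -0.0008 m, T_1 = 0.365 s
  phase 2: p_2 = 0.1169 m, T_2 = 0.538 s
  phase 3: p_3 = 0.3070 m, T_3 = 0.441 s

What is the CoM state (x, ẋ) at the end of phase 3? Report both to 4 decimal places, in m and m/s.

phase 1: p=-0.0008, T=0.365, ωT=1.332578, cosh=2.027301, sinh=1.763505; start (x,ẋ)=(-0.089300, 0.522900) → end (x,ẋ)=(0.072362, 0.490279)
phase 2: p=0.1169, T=0.538, ωT=1.964184, cosh=3.634682, sinh=3.494412; start (x,ẋ)=(0.072362, 0.490279) → end (x,ẋ)=(0.424282, 1.213801)
phase 3: p=0.3070, T=0.441, ωT=1.610047, cosh=2.601462, sinh=2.401584; start (x,ẋ)=(0.424282, 1.213801) → end (x,ẋ)=(1.410550, 4.185978)

x = 1.4105, ẋ = 4.1860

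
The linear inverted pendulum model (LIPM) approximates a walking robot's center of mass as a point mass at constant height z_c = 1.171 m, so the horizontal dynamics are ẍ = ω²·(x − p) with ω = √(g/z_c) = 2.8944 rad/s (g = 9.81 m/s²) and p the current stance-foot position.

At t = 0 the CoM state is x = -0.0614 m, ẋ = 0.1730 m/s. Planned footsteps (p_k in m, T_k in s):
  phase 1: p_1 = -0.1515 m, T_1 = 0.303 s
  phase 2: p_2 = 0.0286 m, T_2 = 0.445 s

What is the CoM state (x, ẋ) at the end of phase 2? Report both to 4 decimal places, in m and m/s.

x = 0.3321, ẋ = 1.0120

phase 1: p=-0.1515, T=0.303, ωT=0.877003, cosh=1.409857, sinh=0.993829; start (x,ẋ)=(-0.061400, 0.173000) → end (x,ẋ)=(0.034930, 0.503081)
phase 2: p=0.0286, T=0.445, ωT=1.288008, cosh=1.950688, sinh=1.674869; start (x,ẋ)=(0.034930, 0.503081) → end (x,ẋ)=(0.332060, 1.012040)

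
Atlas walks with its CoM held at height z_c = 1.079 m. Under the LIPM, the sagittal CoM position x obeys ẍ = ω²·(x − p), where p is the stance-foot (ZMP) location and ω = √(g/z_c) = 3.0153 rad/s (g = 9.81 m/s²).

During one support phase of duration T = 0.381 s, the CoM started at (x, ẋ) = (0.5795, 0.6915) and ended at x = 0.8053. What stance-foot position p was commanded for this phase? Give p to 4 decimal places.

ωT = 3.0153·0.381 = 1.148829; cosh(ωT) = 1.735753, sinh(ωT) = 1.418745
x(T) = p + (x₀−p)·cosh(ωT) + (ẋ₀/ω)·sinh(ωT) ⇒ p·(1 − cosh) = x(T) − x₀·cosh − (ẋ₀/ω)·sinh
numerator   = 0.8053 − (0.5795)·1.735753 − (0.6915/3.0153)·1.418745 = -0.525930
denominator = 1 − 1.735753 = -0.735753
p = -0.525930 / -0.735753 = 0.7148

p = 0.7148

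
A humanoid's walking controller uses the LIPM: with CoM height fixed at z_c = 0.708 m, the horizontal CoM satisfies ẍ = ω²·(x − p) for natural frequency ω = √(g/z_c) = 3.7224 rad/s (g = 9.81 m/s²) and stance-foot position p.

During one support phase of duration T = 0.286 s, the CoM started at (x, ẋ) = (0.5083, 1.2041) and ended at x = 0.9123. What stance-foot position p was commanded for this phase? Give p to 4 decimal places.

ωT = 3.7224·0.286 = 1.064606; cosh(ωT) = 1.622281, sinh(ωT) = 1.277417
x(T) = p + (x₀−p)·cosh(ωT) + (ẋ₀/ω)·sinh(ωT) ⇒ p·(1 − cosh) = x(T) − x₀·cosh − (ẋ₀/ω)·sinh
numerator   = 0.9123 − (0.5083)·1.622281 − (1.2041/3.7224)·1.277417 = -0.325516
denominator = 1 − 1.622281 = -0.622281
p = -0.325516 / -0.622281 = 0.5231

p = 0.5231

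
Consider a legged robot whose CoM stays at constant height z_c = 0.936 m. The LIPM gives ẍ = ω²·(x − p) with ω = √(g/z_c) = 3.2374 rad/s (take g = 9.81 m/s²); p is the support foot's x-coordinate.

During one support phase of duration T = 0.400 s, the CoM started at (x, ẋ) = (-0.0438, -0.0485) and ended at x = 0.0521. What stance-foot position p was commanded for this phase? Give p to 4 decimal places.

p = -0.1697

ωT = 3.2374·0.400 = 1.294960; cosh(ωT) = 1.962379, sinh(ωT) = 1.688471
x(T) = p + (x₀−p)·cosh(ωT) + (ẋ₀/ω)·sinh(ωT) ⇒ p·(1 − cosh) = x(T) − x₀·cosh − (ẋ₀/ω)·sinh
numerator   = 0.0521 − (-0.0438)·1.962379 − (-0.0485/3.2374)·1.688471 = 0.163347
denominator = 1 − 1.962379 = -0.962379
p = 0.163347 / -0.962379 = -0.1697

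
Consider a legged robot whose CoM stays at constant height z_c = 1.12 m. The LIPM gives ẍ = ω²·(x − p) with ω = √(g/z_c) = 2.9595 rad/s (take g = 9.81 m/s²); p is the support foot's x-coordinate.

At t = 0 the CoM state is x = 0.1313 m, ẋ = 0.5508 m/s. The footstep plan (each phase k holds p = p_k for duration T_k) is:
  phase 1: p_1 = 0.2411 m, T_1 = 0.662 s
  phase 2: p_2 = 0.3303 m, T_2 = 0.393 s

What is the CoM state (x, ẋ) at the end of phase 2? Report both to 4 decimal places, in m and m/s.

x = 1.0332, ẋ = 2.2013

phase 1: p=0.2411, T=0.662, ωT=1.959189, cosh=3.617272, sinh=3.476300; start (x,ẋ)=(0.131300, 0.550800) → end (x,ẋ)=(0.490906, 0.862759)
phase 2: p=0.3303, T=0.393, ωT=1.163083, cosh=1.756153, sinh=1.443632; start (x,ẋ)=(0.490906, 0.862759) → end (x,ẋ)=(1.033200, 2.201316)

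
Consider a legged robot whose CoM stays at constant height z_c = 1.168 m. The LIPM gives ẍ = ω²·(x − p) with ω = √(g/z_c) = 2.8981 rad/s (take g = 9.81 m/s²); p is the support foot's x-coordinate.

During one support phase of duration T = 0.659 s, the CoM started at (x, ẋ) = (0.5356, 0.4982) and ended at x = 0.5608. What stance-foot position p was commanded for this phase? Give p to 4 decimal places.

p = 0.7570

ωT = 2.8981·0.659 = 1.909848; cosh(ωT) = 3.450082, sinh(ωT) = 3.301979
x(T) = p + (x₀−p)·cosh(ωT) + (ẋ₀/ω)·sinh(ωT) ⇒ p·(1 − cosh) = x(T) − x₀·cosh − (ẋ₀/ω)·sinh
numerator   = 0.5608 − (0.5356)·3.450082 − (0.4982/2.8981)·3.301979 = -1.854693
denominator = 1 − 3.450082 = -2.450082
p = -1.854693 / -2.450082 = 0.7570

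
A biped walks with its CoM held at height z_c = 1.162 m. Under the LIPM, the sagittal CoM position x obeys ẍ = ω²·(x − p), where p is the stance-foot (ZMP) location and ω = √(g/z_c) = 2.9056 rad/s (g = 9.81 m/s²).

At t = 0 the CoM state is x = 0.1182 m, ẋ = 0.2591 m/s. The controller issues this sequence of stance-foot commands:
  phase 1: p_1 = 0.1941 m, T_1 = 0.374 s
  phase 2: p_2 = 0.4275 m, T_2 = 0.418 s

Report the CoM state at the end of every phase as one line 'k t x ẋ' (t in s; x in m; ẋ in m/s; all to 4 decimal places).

phase 1: p=0.1941, T=0.374, ωT=1.086694, cosh=1.650894, sinh=1.313564; start (x,ẋ)=(0.118200, 0.259100) → end (x,ẋ)=(0.185931, 0.138060)
phase 2: p=0.4275, T=0.418, ωT=1.214541, cosh=1.832797, sinh=1.535950; start (x,ẋ)=(0.185931, 0.138060) → end (x,ẋ)=(0.057734, -0.825052)

1 0.3740 0.1859 0.1381
2 0.7920 0.0577 -0.8251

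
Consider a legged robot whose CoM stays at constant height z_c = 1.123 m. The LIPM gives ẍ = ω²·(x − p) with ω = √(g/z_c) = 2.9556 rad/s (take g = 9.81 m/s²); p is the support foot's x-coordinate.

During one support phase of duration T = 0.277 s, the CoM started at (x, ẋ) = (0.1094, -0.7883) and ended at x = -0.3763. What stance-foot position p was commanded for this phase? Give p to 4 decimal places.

p = 0.7928

ωT = 2.9556·0.277 = 0.818701; cosh(ωT) = 1.354278, sinh(ωT) = 0.913274
x(T) = p + (x₀−p)·cosh(ωT) + (ẋ₀/ω)·sinh(ωT) ⇒ p·(1 − cosh) = x(T) − x₀·cosh − (ẋ₀/ω)·sinh
numerator   = -0.3763 − (0.1094)·1.354278 − (-0.7883/2.9556)·0.913274 = -0.280875
denominator = 1 − 1.354278 = -0.354278
p = -0.280875 / -0.354278 = 0.7928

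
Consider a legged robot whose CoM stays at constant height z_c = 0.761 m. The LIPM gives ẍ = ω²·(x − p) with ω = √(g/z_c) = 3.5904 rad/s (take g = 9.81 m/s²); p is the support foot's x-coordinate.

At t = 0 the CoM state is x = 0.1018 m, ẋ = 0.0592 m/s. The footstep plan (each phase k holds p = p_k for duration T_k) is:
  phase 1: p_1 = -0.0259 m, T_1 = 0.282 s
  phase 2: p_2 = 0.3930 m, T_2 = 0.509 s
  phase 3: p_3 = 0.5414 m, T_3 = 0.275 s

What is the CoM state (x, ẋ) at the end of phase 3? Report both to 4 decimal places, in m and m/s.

phase 1: p=-0.0259, T=0.282, ωT=1.012493, cosh=1.557883, sinh=1.194571; start (x,ẋ)=(0.101800, 0.059200) → end (x,ẋ)=(0.192738, 0.639930)
phase 2: p=0.3930, T=0.509, ωT=1.827514, cosh=3.189609, sinh=3.028797; start (x,ẋ)=(0.192738, 0.639930) → end (x,ẋ)=(0.294077, -0.136637)
phase 3: p=0.5414, T=0.275, ωT=0.987360, cosh=1.528349, sinh=1.155790; start (x,ẋ)=(0.294077, -0.136637) → end (x,ẋ)=(0.119419, -1.235158)

x = 0.1194, ẋ = -1.2352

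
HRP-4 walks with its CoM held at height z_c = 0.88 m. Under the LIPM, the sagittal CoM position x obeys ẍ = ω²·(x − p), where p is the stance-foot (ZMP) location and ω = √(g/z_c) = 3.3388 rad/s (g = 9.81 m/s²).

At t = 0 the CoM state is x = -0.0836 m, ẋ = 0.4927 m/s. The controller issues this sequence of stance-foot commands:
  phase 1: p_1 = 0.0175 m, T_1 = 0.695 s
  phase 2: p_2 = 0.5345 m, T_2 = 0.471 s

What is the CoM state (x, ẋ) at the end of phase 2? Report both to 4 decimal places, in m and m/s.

x = 0.3725, ẋ = -0.1659

phase 1: p=0.0175, T=0.695, ωT=2.320466, cosh=5.139323, sinh=5.041095; start (x,ẋ)=(-0.083600, 0.492700) → end (x,ẋ)=(0.241819, 0.830509)
phase 2: p=0.5345, T=0.471, ωT=1.572575, cosh=2.513275, sinh=2.305765; start (x,ẋ)=(0.241819, 0.830509) → end (x,ẋ)=(0.372458, -0.165905)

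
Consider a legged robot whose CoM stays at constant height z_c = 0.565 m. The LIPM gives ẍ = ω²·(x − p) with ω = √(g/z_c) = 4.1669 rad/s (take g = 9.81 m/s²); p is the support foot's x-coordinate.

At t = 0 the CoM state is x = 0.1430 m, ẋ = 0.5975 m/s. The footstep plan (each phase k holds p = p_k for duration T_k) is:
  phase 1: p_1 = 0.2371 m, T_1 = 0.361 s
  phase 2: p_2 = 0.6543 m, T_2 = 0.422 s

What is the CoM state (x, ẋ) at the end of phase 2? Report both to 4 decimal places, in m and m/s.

phase 1: p=0.2371, T=0.361, ωT=1.504251, cosh=2.361482, sinh=2.139299; start (x,ẋ)=(0.143000, 0.597500) → end (x,ẋ)=(0.321643, 0.572155)
phase 2: p=0.6543, T=0.422, ωT=1.758432, cosh=2.987822, sinh=2.815507; start (x,ẋ)=(0.321643, 0.572155) → end (x,ẋ)=(0.046975, -2.193215)

x = 0.0470, ẋ = -2.1932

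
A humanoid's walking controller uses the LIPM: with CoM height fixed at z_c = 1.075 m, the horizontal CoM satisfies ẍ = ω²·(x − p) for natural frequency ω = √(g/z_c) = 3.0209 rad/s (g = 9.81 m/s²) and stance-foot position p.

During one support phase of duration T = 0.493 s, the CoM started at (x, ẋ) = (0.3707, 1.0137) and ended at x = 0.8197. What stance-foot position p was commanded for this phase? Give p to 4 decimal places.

ωT = 3.0209·0.493 = 1.489304; cosh(ωT) = 2.329768, sinh(ωT) = 2.104239
x(T) = p + (x₀−p)·cosh(ωT) + (ẋ₀/ω)·sinh(ωT) ⇒ p·(1 − cosh) = x(T) − x₀·cosh − (ẋ₀/ω)·sinh
numerator   = 0.8197 − (0.3707)·2.329768 − (1.0137/3.0209)·2.104239 = -0.750048
denominator = 1 − 2.329768 = -1.329768
p = -0.750048 / -1.329768 = 0.5640

p = 0.5640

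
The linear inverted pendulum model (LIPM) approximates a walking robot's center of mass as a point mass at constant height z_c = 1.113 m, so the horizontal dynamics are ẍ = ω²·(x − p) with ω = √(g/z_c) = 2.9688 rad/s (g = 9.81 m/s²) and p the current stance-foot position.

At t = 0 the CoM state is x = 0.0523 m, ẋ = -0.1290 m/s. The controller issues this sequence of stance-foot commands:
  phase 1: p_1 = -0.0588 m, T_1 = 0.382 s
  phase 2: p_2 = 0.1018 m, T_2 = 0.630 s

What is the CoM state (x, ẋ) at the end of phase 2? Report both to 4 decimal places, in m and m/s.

phase 1: p=-0.0588, T=0.382, ωT=1.134082, cosh=1.715018, sinh=1.393300; start (x,ẋ)=(0.052300, -0.129000) → end (x,ẋ)=(0.071197, 0.238320)
phase 2: p=0.1018, T=0.630, ωT=1.870344, cosh=3.322300, sinh=3.168229; start (x,ẋ)=(0.071197, 0.238320) → end (x,ẋ)=(0.254457, 0.503923)

x = 0.2545, ẋ = 0.5039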